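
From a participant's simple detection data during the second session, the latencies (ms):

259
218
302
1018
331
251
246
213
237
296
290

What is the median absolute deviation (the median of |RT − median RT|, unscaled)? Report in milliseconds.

37 ms

Sorted: 213, 218, 237, 246, 251, 259, 290, 296, 302, 331, 1018 → median = 259
|x − 259|: 0, 41, 43, 759, 72, 8, 13, 46, 22, 37, 31
Sorted deviations: 0, 8, 13, 22, 31, 37, 41, 43, 46, 72, 759 → MAD = 37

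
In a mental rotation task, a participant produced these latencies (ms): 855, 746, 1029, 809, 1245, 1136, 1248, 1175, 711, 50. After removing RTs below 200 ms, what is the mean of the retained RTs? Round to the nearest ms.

995 ms

Excluded: 50
Retained (n=9): Σ = 8954
Mean = 8954/9 = 994.8889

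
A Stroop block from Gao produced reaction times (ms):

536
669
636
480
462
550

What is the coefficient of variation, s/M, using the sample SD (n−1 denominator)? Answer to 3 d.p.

0.149

n = 6, Σ = 3333, M = 555.5000
Σ(x−M)² = 34215.500; s = √(34215.500/5) = 82.7230
CV = 82.7230 / 555.5000 = 0.14892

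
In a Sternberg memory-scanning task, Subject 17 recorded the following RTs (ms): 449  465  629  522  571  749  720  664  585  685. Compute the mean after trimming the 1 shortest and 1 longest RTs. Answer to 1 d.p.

Sorted: 449, 465, 522, 571, 585, 629, 664, 685, 720, 749
Drop lowest 1 (449) and highest 1 (749)
Remaining (n=8): Σ = 4841, mean = 4841/8 = 605.125

605.1 ms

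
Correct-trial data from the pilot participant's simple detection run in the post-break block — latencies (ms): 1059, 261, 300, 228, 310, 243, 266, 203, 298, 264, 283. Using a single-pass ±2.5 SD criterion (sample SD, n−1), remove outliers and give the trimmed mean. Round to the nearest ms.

266 ms

n = 11, ΣRT = 3715, M = 337.727
Σ(x−M)² = 582632.18; s = √(582632.18/10) = 241.378
Cutoffs: 337.727 ± 2.5·241.378 → [-265.7, 941.2]
Outside: 1059 → excluded.
Retained (n=10): Σ = 2656, mean = 2656/10 = 265.600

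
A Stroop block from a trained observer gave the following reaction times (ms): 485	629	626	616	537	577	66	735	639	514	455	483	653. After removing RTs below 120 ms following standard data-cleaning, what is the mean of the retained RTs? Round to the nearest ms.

Excluded: 66
Retained (n=12): Σ = 6949
Mean = 6949/12 = 579.0833

579 ms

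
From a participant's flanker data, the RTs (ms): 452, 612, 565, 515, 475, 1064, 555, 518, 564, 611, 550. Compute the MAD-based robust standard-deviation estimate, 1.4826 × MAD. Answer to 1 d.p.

Sorted: 452, 475, 515, 518, 550, 555, 564, 565, 611, 612, 1064 → median = 555
|x − 555| sorted: 0, 5, 9, 10, 37, 40, 56, 57, 80, 103, 509 → MAD = 40
Robust SD ≈ 1.4826 × 40 = 59.304

59.3 ms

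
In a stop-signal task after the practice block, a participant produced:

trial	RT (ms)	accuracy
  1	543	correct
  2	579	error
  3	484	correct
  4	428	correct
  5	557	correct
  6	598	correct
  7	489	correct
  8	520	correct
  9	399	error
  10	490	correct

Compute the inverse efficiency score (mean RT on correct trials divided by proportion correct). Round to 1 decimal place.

Correct trials (n=8): 543, 484, 428, 557, 598, 489, 520, 490
Mean correct RT = 4109/8 = 513.6250 ms
Proportion correct = 8/10
IES = 513.6250 / (8/10) = 642.031 ms

642.0 ms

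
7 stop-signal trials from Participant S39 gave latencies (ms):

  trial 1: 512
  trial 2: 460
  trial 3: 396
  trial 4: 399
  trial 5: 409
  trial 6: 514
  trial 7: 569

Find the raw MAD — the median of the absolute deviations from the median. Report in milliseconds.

Sorted: 396, 399, 409, 460, 512, 514, 569 → median = 460
|x − 460|: 52, 0, 64, 61, 51, 54, 109
Sorted deviations: 0, 51, 52, 54, 61, 64, 109 → MAD = 54

54 ms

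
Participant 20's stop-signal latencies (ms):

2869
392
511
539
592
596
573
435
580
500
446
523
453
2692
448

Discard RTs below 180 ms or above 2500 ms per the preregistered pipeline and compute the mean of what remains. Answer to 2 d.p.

Excluded: 2692, 2869
Retained (n=13): Σ = 6588
Mean = 6588/13 = 506.7692

506.77 ms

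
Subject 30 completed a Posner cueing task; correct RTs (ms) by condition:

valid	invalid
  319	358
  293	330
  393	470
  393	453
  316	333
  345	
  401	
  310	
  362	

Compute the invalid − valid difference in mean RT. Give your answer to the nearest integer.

41 ms

M(valid) = 3132/9 = 348.000
M(invalid) = 1944/5 = 388.800
Difference = 388.800 − 348.000 = 40.800 ms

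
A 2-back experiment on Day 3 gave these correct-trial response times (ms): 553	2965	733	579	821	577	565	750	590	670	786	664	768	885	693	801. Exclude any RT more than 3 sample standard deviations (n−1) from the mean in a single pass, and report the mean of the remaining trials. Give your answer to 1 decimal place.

695.7 ms

n = 16, ΣRT = 13400, M = 837.500
Σ(x−M)² = 4986350.00; s = √(4986350.00/15) = 576.562
Cutoffs: 837.500 ± 3·576.562 → [-892.2, 2567.2]
Outside: 2965 → excluded.
Retained (n=15): Σ = 10435, mean = 10435/15 = 695.667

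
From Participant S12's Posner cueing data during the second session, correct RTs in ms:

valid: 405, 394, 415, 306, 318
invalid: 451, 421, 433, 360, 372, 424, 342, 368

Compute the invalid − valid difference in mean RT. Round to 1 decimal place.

M(valid) = 1838/5 = 367.600
M(invalid) = 3171/8 = 396.375
Difference = 396.375 − 367.600 = 28.775 ms

28.8 ms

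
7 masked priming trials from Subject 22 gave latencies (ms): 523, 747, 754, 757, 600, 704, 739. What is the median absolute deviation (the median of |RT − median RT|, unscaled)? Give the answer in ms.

Sorted: 523, 600, 704, 739, 747, 754, 757 → median = 739
|x − 739|: 216, 8, 15, 18, 139, 35, 0
Sorted deviations: 0, 8, 15, 18, 35, 139, 216 → MAD = 18

18 ms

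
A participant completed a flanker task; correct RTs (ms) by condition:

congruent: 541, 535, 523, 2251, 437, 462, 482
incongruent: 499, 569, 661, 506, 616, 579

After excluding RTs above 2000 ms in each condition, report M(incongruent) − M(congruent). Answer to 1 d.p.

75.0 ms

congruent: exclude 2251
M(congruent) = 2980/6 = 496.667
M(incongruent) = 3430/6 = 571.667
Difference = 571.667 − 496.667 = 75.000 ms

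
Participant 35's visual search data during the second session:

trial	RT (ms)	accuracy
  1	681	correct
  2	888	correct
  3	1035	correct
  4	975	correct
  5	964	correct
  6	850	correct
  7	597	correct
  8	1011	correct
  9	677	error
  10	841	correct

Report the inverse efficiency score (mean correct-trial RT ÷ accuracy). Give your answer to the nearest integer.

968 ms

Correct trials (n=9): 681, 888, 1035, 975, 964, 850, 597, 1011, 841
Mean correct RT = 7842/9 = 871.3333 ms
Proportion correct = 9/10
IES = 871.3333 / (9/10) = 968.148 ms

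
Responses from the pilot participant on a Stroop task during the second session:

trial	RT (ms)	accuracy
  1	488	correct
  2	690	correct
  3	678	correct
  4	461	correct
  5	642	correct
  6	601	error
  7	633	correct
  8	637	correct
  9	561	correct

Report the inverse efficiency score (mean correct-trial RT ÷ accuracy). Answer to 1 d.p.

Correct trials (n=8): 488, 690, 678, 461, 642, 633, 637, 561
Mean correct RT = 4790/8 = 598.7500 ms
Proportion correct = 8/9
IES = 598.7500 / (8/9) = 673.594 ms

673.6 ms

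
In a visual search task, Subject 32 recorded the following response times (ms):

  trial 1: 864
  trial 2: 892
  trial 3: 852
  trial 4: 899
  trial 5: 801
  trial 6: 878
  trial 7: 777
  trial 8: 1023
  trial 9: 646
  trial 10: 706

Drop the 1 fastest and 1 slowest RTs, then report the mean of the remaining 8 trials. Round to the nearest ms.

834 ms

Sorted: 646, 706, 777, 801, 852, 864, 878, 892, 899, 1023
Drop lowest 1 (646) and highest 1 (1023)
Remaining (n=8): Σ = 6669, mean = 6669/8 = 833.625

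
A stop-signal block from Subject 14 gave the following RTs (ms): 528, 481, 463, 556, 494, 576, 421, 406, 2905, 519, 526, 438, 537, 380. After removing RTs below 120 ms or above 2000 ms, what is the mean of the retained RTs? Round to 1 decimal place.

Excluded: 2905
Retained (n=13): Σ = 6325
Mean = 6325/13 = 486.5385

486.5 ms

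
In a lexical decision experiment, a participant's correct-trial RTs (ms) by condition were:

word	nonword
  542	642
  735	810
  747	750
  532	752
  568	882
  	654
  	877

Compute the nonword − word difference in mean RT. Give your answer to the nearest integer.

M(word) = 3124/5 = 624.800
M(nonword) = 5367/7 = 766.714
Difference = 766.714 − 624.800 = 141.914 ms

142 ms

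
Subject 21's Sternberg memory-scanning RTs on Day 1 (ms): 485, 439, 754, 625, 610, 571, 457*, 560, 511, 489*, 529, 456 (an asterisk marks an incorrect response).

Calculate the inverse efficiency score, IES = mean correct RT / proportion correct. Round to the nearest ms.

665 ms

Correct trials (n=10): 485, 439, 754, 625, 610, 571, 560, 511, 529, 456
Mean correct RT = 5540/10 = 554.0000 ms
Proportion correct = 10/12
IES = 554.0000 / (10/12) = 664.800 ms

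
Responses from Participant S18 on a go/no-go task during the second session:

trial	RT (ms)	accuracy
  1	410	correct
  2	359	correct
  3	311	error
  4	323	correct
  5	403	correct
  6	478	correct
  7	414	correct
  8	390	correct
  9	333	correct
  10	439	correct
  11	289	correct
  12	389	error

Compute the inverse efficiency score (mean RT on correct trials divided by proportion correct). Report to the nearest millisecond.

Correct trials (n=10): 410, 359, 323, 403, 478, 414, 390, 333, 439, 289
Mean correct RT = 3838/10 = 383.8000 ms
Proportion correct = 10/12
IES = 383.8000 / (10/12) = 460.560 ms

461 ms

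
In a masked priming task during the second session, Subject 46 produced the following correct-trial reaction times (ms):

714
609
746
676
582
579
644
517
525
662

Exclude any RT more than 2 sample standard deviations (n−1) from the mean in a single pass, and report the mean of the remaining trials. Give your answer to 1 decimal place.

n = 10, ΣRT = 6254, M = 625.400
Σ(x−M)² = 52776.40; s = √(52776.40/9) = 76.577
Cutoffs: 625.400 ± 2·76.577 → [472.2, 778.6]
No RTs fall outside the cutoffs; all 10 retained. Mean = 6254/10 = 625.400

625.4 ms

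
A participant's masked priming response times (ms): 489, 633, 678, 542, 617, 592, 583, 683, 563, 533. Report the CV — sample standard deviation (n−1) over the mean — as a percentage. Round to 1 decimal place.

n = 10, Σ = 5913, M = 591.3000
Σ(x−M)² = 35490.100; s = √(35490.100/9) = 62.7961
CV = 62.7961 / 591.3000 = 0.10620 = 10.620%

10.6%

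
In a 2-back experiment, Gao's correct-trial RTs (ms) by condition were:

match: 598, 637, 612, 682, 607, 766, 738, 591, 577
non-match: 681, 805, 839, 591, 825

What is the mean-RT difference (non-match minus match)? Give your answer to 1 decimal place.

M(match) = 5808/9 = 645.333
M(non-match) = 3741/5 = 748.200
Difference = 748.200 − 645.333 = 102.867 ms

102.9 ms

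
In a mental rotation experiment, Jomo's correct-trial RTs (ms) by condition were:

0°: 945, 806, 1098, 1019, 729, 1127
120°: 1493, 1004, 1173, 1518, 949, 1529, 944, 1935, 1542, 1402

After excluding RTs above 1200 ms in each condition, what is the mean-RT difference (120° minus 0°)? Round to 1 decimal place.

63.5 ms

120°: exclude 1493, 1518, 1529, 1935, 1542, 1402
M(0°) = 5724/6 = 954.000
M(120°) = 4070/4 = 1017.500
Difference = 1017.500 − 954.000 = 63.500 ms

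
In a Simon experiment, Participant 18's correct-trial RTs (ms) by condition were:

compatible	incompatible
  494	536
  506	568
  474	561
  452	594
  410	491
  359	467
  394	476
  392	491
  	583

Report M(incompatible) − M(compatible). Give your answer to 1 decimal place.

M(compatible) = 3481/8 = 435.125
M(incompatible) = 4767/9 = 529.667
Difference = 529.667 − 435.125 = 94.542 ms

94.5 ms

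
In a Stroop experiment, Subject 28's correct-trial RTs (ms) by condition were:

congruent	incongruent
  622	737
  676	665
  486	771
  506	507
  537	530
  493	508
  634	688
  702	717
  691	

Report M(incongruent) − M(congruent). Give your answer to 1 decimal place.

M(congruent) = 5347/9 = 594.111
M(incongruent) = 5123/8 = 640.375
Difference = 640.375 − 594.111 = 46.264 ms

46.3 ms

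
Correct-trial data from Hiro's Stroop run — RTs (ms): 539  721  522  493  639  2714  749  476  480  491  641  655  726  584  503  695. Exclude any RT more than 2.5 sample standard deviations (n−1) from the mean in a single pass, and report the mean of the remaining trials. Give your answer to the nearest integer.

n = 16, ΣRT = 11628, M = 726.750
Σ(x−M)² = 4352493.00; s = √(4352493.00/15) = 538.671
Cutoffs: 726.750 ± 2.5·538.671 → [-619.9, 2073.4]
Outside: 2714 → excluded.
Retained (n=15): Σ = 8914, mean = 8914/15 = 594.267

594 ms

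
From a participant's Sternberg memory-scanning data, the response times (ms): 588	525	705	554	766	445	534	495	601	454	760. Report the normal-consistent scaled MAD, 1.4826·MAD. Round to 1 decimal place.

87.5 ms

Sorted: 445, 454, 495, 525, 534, 554, 588, 601, 705, 760, 766 → median = 554
|x − 554| sorted: 0, 20, 29, 34, 47, 59, 100, 109, 151, 206, 212 → MAD = 59
Robust SD ≈ 1.4826 × 59 = 87.473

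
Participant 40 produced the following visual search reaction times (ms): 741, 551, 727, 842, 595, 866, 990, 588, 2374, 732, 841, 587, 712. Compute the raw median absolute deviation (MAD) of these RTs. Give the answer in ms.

134 ms

Sorted: 551, 587, 588, 595, 712, 727, 732, 741, 841, 842, 866, 990, 2374 → median = 732
|x − 732|: 9, 181, 5, 110, 137, 134, 258, 144, 1642, 0, 109, 145, 20
Sorted deviations: 0, 5, 9, 20, 109, 110, 134, 137, 144, 145, 181, 258, 1642 → MAD = 134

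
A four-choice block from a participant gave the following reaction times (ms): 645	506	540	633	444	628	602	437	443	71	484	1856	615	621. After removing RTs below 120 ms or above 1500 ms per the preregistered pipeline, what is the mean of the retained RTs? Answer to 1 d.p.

549.8 ms

Excluded: 71, 1856
Retained (n=12): Σ = 6598
Mean = 6598/12 = 549.8333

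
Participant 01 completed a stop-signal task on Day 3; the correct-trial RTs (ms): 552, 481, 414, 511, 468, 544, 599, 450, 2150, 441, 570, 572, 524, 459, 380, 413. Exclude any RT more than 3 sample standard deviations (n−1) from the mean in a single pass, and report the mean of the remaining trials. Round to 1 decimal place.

491.9 ms

n = 16, ΣRT = 9528, M = 595.500
Σ(x−M)² = 2640210.00; s = √(2640210.00/15) = 419.540
Cutoffs: 595.500 ± 3·419.540 → [-663.1, 1854.1]
Outside: 2150 → excluded.
Retained (n=15): Σ = 7378, mean = 7378/15 = 491.867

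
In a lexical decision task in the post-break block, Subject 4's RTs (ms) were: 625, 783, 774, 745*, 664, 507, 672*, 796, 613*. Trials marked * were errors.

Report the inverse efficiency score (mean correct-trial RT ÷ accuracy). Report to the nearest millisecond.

Correct trials (n=6): 625, 783, 774, 664, 507, 796
Mean correct RT = 4149/6 = 691.5000 ms
Proportion correct = 6/9
IES = 691.5000 / (6/9) = 1037.250 ms

1037 ms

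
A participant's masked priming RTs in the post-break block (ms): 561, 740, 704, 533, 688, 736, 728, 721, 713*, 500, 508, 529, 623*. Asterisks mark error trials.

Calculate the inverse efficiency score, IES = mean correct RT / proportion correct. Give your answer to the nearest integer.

746 ms

Correct trials (n=11): 561, 740, 704, 533, 688, 736, 728, 721, 500, 508, 529
Mean correct RT = 6948/11 = 631.6364 ms
Proportion correct = 11/13
IES = 631.6364 / (11/13) = 746.479 ms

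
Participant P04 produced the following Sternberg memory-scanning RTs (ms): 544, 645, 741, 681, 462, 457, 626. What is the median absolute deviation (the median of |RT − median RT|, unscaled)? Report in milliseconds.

Sorted: 457, 462, 544, 626, 645, 681, 741 → median = 626
|x − 626|: 82, 19, 115, 55, 164, 169, 0
Sorted deviations: 0, 19, 55, 82, 115, 164, 169 → MAD = 82

82 ms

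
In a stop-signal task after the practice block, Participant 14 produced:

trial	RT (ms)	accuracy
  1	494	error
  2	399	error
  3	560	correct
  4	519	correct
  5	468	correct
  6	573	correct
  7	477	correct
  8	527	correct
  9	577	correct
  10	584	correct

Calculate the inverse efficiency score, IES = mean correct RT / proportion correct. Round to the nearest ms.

Correct trials (n=8): 560, 519, 468, 573, 477, 527, 577, 584
Mean correct RT = 4285/8 = 535.6250 ms
Proportion correct = 8/10
IES = 535.6250 / (8/10) = 669.531 ms

670 ms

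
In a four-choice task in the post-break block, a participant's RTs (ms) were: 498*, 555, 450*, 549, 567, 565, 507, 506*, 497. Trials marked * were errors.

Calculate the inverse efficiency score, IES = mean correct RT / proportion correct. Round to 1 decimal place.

Correct trials (n=6): 555, 549, 567, 565, 507, 497
Mean correct RT = 3240/6 = 540.0000 ms
Proportion correct = 6/9
IES = 540.0000 / (6/9) = 810.000 ms

810.0 ms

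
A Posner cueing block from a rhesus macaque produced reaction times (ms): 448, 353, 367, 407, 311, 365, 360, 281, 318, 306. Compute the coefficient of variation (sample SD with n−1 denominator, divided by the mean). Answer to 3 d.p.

n = 10, Σ = 3516, M = 351.6000
Σ(x−M)² = 22692.400; s = √(22692.400/9) = 50.2133
CV = 50.2133 / 351.6000 = 0.14281

0.143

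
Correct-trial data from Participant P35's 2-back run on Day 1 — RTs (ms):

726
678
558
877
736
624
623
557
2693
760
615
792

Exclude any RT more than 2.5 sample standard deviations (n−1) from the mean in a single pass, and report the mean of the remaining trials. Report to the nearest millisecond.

n = 12, ΣRT = 10239, M = 853.250
Σ(x−M)² = 3795614.25; s = √(3795614.25/11) = 587.415
Cutoffs: 853.250 ± 2.5·587.415 → [-615.3, 2321.8]
Outside: 2693 → excluded.
Retained (n=11): Σ = 7546, mean = 7546/11 = 686.000

686 ms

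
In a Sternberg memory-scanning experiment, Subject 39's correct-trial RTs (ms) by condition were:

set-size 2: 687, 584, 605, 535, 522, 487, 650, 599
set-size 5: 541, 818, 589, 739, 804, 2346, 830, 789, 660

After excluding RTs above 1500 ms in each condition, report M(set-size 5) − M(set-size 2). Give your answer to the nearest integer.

set-size 5: exclude 2346
M(set-size 2) = 4669/8 = 583.625
M(set-size 5) = 5770/8 = 721.250
Difference = 721.250 − 583.625 = 137.625 ms

138 ms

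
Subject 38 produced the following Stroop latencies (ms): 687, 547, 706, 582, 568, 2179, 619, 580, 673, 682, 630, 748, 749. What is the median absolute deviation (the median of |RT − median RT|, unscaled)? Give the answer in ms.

75 ms

Sorted: 547, 568, 580, 582, 619, 630, 673, 682, 687, 706, 748, 749, 2179 → median = 673
|x − 673|: 14, 126, 33, 91, 105, 1506, 54, 93, 0, 9, 43, 75, 76
Sorted deviations: 0, 9, 14, 33, 43, 54, 75, 76, 91, 93, 105, 126, 1506 → MAD = 75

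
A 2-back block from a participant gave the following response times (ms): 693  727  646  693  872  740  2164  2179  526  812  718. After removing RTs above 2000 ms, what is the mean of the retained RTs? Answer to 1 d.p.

714.1 ms

Excluded: 2164, 2179
Retained (n=9): Σ = 6427
Mean = 6427/9 = 714.1111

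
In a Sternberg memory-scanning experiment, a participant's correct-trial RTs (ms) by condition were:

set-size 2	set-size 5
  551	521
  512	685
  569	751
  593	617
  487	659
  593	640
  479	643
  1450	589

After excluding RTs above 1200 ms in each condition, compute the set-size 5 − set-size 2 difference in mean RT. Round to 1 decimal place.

97.6 ms

set-size 2: exclude 1450
M(set-size 2) = 3784/7 = 540.571
M(set-size 5) = 5105/8 = 638.125
Difference = 638.125 − 540.571 = 97.554 ms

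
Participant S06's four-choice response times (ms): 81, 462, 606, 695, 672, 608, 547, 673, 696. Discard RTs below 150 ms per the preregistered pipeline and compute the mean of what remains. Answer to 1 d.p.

Excluded: 81
Retained (n=8): Σ = 4959
Mean = 4959/8 = 619.8750

619.9 ms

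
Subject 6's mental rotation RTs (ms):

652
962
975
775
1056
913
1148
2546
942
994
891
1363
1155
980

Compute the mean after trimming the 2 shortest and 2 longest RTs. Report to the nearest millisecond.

1002 ms

Sorted: 652, 775, 891, 913, 942, 962, 975, 980, 994, 1056, 1148, 1155, 1363, 2546
Drop lowest 2 (652, 775) and highest 2 (1363, 2546)
Remaining (n=10): Σ = 10016, mean = 10016/10 = 1001.600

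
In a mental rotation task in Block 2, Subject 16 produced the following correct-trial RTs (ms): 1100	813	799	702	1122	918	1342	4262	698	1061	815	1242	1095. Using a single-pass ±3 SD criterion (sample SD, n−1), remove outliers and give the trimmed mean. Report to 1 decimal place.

975.6 ms

n = 13, ΣRT = 15969, M = 1228.385
Σ(x−M)² = 10472055.08; s = √(10472055.08/12) = 934.169
Cutoffs: 1228.385 ± 3·934.169 → [-1574.1, 4030.9]
Outside: 4262 → excluded.
Retained (n=12): Σ = 11707, mean = 11707/12 = 975.583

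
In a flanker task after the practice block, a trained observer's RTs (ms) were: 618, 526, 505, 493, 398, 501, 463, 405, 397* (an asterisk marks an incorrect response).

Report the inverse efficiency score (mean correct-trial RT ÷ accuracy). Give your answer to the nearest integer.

Correct trials (n=8): 618, 526, 505, 493, 398, 501, 463, 405
Mean correct RT = 3909/8 = 488.6250 ms
Proportion correct = 8/9
IES = 488.6250 / (8/9) = 549.703 ms

550 ms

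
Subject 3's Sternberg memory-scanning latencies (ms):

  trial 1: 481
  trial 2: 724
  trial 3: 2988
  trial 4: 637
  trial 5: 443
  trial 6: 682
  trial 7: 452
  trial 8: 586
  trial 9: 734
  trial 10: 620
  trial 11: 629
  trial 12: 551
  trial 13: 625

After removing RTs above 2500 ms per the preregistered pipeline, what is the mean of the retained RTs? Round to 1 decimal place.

Excluded: 2988
Retained (n=12): Σ = 7164
Mean = 7164/12 = 597.0000

597.0 ms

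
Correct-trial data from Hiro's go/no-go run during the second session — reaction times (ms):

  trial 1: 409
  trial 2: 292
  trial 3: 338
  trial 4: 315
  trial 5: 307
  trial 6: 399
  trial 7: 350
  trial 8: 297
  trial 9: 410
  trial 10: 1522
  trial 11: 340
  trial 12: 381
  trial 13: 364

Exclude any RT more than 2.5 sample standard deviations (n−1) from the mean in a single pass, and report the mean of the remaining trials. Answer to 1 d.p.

350.2 ms

n = 13, ΣRT = 5724, M = 440.308
Σ(x−M)² = 1287692.77; s = √(1287692.77/12) = 327.579
Cutoffs: 440.308 ± 2.5·327.579 → [-378.6, 1259.3]
Outside: 1522 → excluded.
Retained (n=12): Σ = 4202, mean = 4202/12 = 350.167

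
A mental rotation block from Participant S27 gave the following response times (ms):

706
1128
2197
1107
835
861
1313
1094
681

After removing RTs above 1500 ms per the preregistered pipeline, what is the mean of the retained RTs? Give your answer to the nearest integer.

Excluded: 2197
Retained (n=8): Σ = 7725
Mean = 7725/8 = 965.6250

966 ms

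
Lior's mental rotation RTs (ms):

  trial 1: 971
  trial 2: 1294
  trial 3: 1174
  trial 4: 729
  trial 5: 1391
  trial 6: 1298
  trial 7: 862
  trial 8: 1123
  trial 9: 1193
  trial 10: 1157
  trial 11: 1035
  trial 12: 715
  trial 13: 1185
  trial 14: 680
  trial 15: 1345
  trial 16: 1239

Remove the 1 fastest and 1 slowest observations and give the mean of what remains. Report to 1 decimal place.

Sorted: 680, 715, 729, 862, 971, 1035, 1123, 1157, 1174, 1185, 1193, 1239, 1294, 1298, 1345, 1391
Drop lowest 1 (680) and highest 1 (1391)
Remaining (n=14): Σ = 15320, mean = 15320/14 = 1094.286

1094.3 ms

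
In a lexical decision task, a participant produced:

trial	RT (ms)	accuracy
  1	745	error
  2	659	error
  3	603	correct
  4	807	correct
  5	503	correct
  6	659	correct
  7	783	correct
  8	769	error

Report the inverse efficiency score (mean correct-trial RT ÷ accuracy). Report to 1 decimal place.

Correct trials (n=5): 603, 807, 503, 659, 783
Mean correct RT = 3355/5 = 671.0000 ms
Proportion correct = 5/8
IES = 671.0000 / (5/8) = 1073.600 ms

1073.6 ms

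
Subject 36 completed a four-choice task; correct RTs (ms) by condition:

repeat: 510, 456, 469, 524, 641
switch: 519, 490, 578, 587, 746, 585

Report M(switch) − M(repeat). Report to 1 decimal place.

M(repeat) = 2600/5 = 520.000
M(switch) = 3505/6 = 584.167
Difference = 584.167 − 520.000 = 64.167 ms

64.2 ms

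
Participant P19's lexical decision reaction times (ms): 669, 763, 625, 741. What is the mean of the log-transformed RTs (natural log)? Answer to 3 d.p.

ln(RT): 6.5058, 6.6373, 6.4378, 6.6080
Σ ln(RT) = 26.1888
Mean = 26.1888/4 = 6.54720

6.547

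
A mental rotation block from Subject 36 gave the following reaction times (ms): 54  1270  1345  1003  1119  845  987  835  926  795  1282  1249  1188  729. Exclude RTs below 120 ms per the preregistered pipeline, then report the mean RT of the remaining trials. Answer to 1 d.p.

1044.1 ms

Excluded: 54
Retained (n=13): Σ = 13573
Mean = 13573/13 = 1044.0769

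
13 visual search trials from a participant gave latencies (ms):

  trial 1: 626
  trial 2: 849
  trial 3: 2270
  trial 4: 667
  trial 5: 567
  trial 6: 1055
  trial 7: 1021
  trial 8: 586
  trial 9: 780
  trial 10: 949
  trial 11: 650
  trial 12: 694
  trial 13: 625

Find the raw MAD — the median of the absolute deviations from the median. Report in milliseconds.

108 ms

Sorted: 567, 586, 625, 626, 650, 667, 694, 780, 849, 949, 1021, 1055, 2270 → median = 694
|x − 694|: 68, 155, 1576, 27, 127, 361, 327, 108, 86, 255, 44, 0, 69
Sorted deviations: 0, 27, 44, 68, 69, 86, 108, 127, 155, 255, 327, 361, 1576 → MAD = 108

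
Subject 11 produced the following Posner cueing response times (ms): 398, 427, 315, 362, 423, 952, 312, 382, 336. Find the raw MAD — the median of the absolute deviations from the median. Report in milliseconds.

Sorted: 312, 315, 336, 362, 382, 398, 423, 427, 952 → median = 382
|x − 382|: 16, 45, 67, 20, 41, 570, 70, 0, 46
Sorted deviations: 0, 16, 20, 41, 45, 46, 67, 70, 570 → MAD = 45

45 ms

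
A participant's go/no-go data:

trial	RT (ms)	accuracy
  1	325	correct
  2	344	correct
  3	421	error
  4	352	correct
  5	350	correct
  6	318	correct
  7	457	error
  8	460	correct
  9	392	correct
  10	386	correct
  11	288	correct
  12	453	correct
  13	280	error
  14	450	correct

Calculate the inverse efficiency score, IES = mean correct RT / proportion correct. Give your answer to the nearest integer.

476 ms

Correct trials (n=11): 325, 344, 352, 350, 318, 460, 392, 386, 288, 453, 450
Mean correct RT = 4118/11 = 374.3636 ms
Proportion correct = 11/14
IES = 374.3636 / (11/14) = 476.463 ms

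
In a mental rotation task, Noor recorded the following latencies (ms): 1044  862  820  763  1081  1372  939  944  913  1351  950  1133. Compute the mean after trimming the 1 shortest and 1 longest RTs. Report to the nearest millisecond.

1004 ms

Sorted: 763, 820, 862, 913, 939, 944, 950, 1044, 1081, 1133, 1351, 1372
Drop lowest 1 (763) and highest 1 (1372)
Remaining (n=10): Σ = 10037, mean = 10037/10 = 1003.700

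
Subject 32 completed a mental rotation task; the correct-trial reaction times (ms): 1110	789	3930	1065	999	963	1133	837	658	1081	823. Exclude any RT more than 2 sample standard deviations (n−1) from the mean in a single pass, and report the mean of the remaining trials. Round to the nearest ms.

946 ms

n = 11, ΣRT = 13388, M = 1217.091
Σ(x−M)² = 8327814.91; s = √(8327814.91/10) = 912.569
Cutoffs: 1217.091 ± 2·912.569 → [-608.0, 3042.2]
Outside: 3930 → excluded.
Retained (n=10): Σ = 9458, mean = 9458/10 = 945.800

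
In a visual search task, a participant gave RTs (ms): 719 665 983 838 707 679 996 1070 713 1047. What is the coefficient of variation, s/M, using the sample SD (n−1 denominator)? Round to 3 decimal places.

n = 10, Σ = 8417, M = 841.7000
Σ(x−M)² = 245514.100; s = √(245514.100/9) = 165.1646
CV = 165.1646 / 841.7000 = 0.19623

0.196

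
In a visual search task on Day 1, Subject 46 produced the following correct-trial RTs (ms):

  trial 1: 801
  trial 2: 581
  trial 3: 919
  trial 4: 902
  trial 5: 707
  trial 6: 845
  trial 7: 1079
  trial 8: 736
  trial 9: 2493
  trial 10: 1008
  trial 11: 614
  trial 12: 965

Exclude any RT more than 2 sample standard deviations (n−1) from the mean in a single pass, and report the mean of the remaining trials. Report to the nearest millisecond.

n = 12, ΣRT = 11650, M = 970.833
Σ(x−M)² = 2786263.67; s = √(2786263.67/11) = 503.286
Cutoffs: 970.833 ± 2·503.286 → [-35.7, 1977.4]
Outside: 2493 → excluded.
Retained (n=11): Σ = 9157, mean = 9157/11 = 832.455

832 ms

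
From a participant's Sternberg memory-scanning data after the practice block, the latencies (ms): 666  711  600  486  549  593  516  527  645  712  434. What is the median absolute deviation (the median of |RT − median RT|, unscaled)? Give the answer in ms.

Sorted: 434, 486, 516, 527, 549, 593, 600, 645, 666, 711, 712 → median = 593
|x − 593|: 73, 118, 7, 107, 44, 0, 77, 66, 52, 119, 159
Sorted deviations: 0, 7, 44, 52, 66, 73, 77, 107, 118, 119, 159 → MAD = 73

73 ms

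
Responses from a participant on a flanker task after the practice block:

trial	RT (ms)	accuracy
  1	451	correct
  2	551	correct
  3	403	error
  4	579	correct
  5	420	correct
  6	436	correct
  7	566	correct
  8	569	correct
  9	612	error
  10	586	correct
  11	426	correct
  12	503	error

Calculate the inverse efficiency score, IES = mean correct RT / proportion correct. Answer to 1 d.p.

679.1 ms

Correct trials (n=9): 451, 551, 579, 420, 436, 566, 569, 586, 426
Mean correct RT = 4584/9 = 509.3333 ms
Proportion correct = 9/12
IES = 509.3333 / (9/12) = 679.111 ms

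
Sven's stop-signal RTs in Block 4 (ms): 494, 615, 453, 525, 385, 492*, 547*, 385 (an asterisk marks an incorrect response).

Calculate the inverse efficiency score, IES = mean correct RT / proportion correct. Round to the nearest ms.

Correct trials (n=6): 494, 615, 453, 525, 385, 385
Mean correct RT = 2857/6 = 476.1667 ms
Proportion correct = 6/8
IES = 476.1667 / (6/8) = 634.889 ms

635 ms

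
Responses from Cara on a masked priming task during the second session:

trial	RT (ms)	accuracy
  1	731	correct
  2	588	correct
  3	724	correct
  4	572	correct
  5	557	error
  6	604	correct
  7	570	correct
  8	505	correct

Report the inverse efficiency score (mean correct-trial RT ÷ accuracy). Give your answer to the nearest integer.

Correct trials (n=7): 731, 588, 724, 572, 604, 570, 505
Mean correct RT = 4294/7 = 613.4286 ms
Proportion correct = 7/8
IES = 613.4286 / (7/8) = 701.061 ms

701 ms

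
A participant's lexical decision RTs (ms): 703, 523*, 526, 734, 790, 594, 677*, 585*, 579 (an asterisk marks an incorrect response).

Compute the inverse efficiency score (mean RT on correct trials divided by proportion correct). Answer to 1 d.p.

Correct trials (n=6): 703, 526, 734, 790, 594, 579
Mean correct RT = 3926/6 = 654.3333 ms
Proportion correct = 6/9
IES = 654.3333 / (6/9) = 981.500 ms

981.5 ms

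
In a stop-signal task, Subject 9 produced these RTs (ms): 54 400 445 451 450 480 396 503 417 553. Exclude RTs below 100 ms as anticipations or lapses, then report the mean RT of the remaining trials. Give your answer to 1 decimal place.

455.0 ms

Excluded: 54
Retained (n=9): Σ = 4095
Mean = 4095/9 = 455.0000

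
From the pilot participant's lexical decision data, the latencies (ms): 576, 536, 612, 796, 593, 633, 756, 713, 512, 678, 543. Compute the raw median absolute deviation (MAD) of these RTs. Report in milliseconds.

69 ms

Sorted: 512, 536, 543, 576, 593, 612, 633, 678, 713, 756, 796 → median = 612
|x − 612|: 36, 76, 0, 184, 19, 21, 144, 101, 100, 66, 69
Sorted deviations: 0, 19, 21, 36, 66, 69, 76, 100, 101, 144, 184 → MAD = 69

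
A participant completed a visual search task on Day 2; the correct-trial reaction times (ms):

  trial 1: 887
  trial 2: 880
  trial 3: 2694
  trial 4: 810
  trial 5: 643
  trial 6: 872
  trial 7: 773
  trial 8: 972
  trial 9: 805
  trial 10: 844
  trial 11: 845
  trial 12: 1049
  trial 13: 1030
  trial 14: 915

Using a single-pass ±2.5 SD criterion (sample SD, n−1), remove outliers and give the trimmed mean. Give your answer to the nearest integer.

n = 14, ΣRT = 14019, M = 1001.357
Σ(x−M)² = 3225937.21; s = √(3225937.21/13) = 498.146
Cutoffs: 1001.357 ± 2.5·498.146 → [-244.0, 2246.7]
Outside: 2694 → excluded.
Retained (n=13): Σ = 11325, mean = 11325/13 = 871.154

871 ms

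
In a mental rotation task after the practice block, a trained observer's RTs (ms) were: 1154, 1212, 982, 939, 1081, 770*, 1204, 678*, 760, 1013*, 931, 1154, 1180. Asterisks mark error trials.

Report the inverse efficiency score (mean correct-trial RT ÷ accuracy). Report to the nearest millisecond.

Correct trials (n=10): 1154, 1212, 982, 939, 1081, 1204, 760, 931, 1154, 1180
Mean correct RT = 10597/10 = 1059.7000 ms
Proportion correct = 10/13
IES = 1059.7000 / (10/13) = 1377.610 ms

1378 ms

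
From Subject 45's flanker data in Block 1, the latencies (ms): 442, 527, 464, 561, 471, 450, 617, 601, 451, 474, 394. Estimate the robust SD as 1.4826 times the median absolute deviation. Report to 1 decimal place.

Sorted: 394, 442, 450, 451, 464, 471, 474, 527, 561, 601, 617 → median = 471
|x − 471| sorted: 0, 3, 7, 20, 21, 29, 56, 77, 90, 130, 146 → MAD = 29
Robust SD ≈ 1.4826 × 29 = 42.995

43.0 ms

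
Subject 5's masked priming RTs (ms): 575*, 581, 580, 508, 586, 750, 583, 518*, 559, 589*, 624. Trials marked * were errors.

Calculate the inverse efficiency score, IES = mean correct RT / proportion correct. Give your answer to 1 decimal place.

820.0 ms

Correct trials (n=8): 581, 580, 508, 586, 750, 583, 559, 624
Mean correct RT = 4771/8 = 596.3750 ms
Proportion correct = 8/11
IES = 596.3750 / (8/11) = 820.016 ms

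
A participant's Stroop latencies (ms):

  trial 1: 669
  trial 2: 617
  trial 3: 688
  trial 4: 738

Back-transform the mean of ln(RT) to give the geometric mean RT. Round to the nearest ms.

677 ms

ln(RT): 6.5058, 6.4249, 6.5338, 6.6039
Mean ln(RT) = 26.0684/4 = 6.51710
Geometric mean = exp(6.51710) = 676.61 ms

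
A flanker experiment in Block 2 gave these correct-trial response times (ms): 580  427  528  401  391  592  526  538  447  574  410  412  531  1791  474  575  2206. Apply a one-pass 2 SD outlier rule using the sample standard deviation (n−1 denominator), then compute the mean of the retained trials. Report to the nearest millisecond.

494 ms

n = 17, ΣRT = 11403, M = 670.765
Σ(x−M)² = 4157557.06; s = √(4157557.06/16) = 509.752
Cutoffs: 670.765 ± 2·509.752 → [-348.7, 1690.3]
Outside: 1791, 2206 → excluded.
Retained (n=15): Σ = 7406, mean = 7406/15 = 493.733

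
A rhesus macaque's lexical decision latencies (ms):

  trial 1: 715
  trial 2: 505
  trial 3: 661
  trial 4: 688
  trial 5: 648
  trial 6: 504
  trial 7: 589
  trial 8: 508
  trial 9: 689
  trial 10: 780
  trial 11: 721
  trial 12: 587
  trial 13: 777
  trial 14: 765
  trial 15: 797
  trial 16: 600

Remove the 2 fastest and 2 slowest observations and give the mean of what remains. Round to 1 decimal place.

Sorted: 504, 505, 508, 587, 589, 600, 648, 661, 688, 689, 715, 721, 765, 777, 780, 797
Drop lowest 2 (504, 505) and highest 2 (780, 797)
Remaining (n=12): Σ = 7948, mean = 7948/12 = 662.333

662.3 ms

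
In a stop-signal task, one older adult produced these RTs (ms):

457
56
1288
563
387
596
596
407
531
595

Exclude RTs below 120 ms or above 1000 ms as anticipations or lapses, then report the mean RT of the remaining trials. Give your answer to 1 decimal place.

Excluded: 56, 1288
Retained (n=8): Σ = 4132
Mean = 4132/8 = 516.5000

516.5 ms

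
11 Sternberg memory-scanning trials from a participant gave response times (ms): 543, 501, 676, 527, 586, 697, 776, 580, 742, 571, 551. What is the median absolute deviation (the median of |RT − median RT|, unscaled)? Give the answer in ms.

Sorted: 501, 527, 543, 551, 571, 580, 586, 676, 697, 742, 776 → median = 580
|x − 580|: 37, 79, 96, 53, 6, 117, 196, 0, 162, 9, 29
Sorted deviations: 0, 6, 9, 29, 37, 53, 79, 96, 117, 162, 196 → MAD = 53

53 ms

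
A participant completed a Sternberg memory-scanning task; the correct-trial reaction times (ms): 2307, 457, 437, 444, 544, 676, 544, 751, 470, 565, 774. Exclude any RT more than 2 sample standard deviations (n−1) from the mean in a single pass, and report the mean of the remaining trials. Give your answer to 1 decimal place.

566.2 ms

n = 11, ΣRT = 7969, M = 724.455
Σ(x−M)² = 2898074.73; s = √(2898074.73/10) = 538.338
Cutoffs: 724.455 ± 2·538.338 → [-352.2, 1801.1]
Outside: 2307 → excluded.
Retained (n=10): Σ = 5662, mean = 5662/10 = 566.200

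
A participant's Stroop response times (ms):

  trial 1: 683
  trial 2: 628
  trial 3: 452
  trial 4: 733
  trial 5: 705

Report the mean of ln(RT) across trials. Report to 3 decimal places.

6.448

ln(RT): 6.5265, 6.4425, 6.1137, 6.5971, 6.5582
Σ ln(RT) = 32.2381
Mean = 32.2381/5 = 6.44761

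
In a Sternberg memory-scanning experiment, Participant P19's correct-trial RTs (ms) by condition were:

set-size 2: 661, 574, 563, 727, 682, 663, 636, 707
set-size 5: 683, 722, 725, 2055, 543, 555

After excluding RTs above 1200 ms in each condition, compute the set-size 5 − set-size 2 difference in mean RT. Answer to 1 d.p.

set-size 5: exclude 2055
M(set-size 2) = 5213/8 = 651.625
M(set-size 5) = 3228/5 = 645.600
Difference = 645.600 − 651.625 = -6.025 ms

-6.0 ms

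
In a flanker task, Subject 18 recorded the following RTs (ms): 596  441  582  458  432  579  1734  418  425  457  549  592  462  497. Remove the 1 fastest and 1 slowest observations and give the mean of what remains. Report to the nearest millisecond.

Sorted: 418, 425, 432, 441, 457, 458, 462, 497, 549, 579, 582, 592, 596, 1734
Drop lowest 1 (418) and highest 1 (1734)
Remaining (n=12): Σ = 6070, mean = 6070/12 = 505.833

506 ms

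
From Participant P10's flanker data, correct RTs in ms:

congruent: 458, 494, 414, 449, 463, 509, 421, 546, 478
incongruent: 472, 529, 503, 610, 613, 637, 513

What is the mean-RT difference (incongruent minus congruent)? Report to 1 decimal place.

M(congruent) = 4232/9 = 470.222
M(incongruent) = 3877/7 = 553.857
Difference = 553.857 − 470.222 = 83.635 ms

83.6 ms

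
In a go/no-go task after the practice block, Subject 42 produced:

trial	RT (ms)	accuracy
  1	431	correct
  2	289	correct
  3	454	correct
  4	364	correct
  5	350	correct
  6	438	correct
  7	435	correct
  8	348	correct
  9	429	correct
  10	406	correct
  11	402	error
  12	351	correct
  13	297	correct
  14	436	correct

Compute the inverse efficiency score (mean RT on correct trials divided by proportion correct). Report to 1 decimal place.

Correct trials (n=13): 431, 289, 454, 364, 350, 438, 435, 348, 429, 406, 351, 297, 436
Mean correct RT = 5028/13 = 386.7692 ms
Proportion correct = 13/14
IES = 386.7692 / (13/14) = 416.521 ms

416.5 ms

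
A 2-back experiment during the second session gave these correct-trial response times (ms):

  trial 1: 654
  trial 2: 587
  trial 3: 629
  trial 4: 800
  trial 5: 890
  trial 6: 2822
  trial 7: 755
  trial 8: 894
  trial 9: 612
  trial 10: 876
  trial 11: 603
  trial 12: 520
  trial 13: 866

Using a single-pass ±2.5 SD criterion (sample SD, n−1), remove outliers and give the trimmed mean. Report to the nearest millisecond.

n = 13, ΣRT = 11508, M = 885.231
Σ(x−M)² = 4271620.31; s = √(4271620.31/12) = 596.631
Cutoffs: 885.231 ± 2.5·596.631 → [-606.3, 2376.8]
Outside: 2822 → excluded.
Retained (n=12): Σ = 8686, mean = 8686/12 = 723.833

724 ms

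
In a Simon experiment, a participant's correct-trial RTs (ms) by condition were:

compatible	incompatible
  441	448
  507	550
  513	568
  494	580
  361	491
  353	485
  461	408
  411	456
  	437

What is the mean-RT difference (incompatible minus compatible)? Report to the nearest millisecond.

M(compatible) = 3541/8 = 442.625
M(incompatible) = 4423/9 = 491.444
Difference = 491.444 − 442.625 = 48.819 ms

49 ms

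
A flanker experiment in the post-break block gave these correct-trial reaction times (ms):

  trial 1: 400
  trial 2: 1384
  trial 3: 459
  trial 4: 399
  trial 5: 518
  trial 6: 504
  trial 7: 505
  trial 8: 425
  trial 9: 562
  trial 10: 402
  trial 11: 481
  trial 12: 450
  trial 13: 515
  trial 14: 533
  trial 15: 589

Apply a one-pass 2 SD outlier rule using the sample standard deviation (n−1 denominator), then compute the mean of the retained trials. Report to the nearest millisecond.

482 ms

n = 15, ΣRT = 8126, M = 541.733
Σ(x−M)² = 808746.93; s = √(808746.93/14) = 240.349
Cutoffs: 541.733 ± 2·240.349 → [61.0, 1022.4]
Outside: 1384 → excluded.
Retained (n=14): Σ = 6742, mean = 6742/14 = 481.571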